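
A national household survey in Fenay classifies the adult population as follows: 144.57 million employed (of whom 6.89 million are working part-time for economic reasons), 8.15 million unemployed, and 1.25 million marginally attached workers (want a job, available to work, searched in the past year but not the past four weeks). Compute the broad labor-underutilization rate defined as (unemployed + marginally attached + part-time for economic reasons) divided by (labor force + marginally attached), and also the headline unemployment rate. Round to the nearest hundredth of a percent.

Broad underutilization rate ≈ 10.58%; headline unemployment rate ≈ 5.34%.

Labor force = 144.57 + 8.15 = 152.72 million.
Numerator = 8.15 + 1.25 + 6.89 = 16.29 million.
Denominator = 152.72 + 1.25 = 153.97 million.
Broad rate = 16.29 / 153.97 = 10.58%.
Headline unemployment rate = 8.15 / 152.72 = 5.34%.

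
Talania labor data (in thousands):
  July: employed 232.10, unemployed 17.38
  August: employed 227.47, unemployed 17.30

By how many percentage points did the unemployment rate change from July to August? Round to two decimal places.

The unemployment rate changed by +0.10 percentage points.

July: labor force = 232.10 + 17.38 = 249.48; u = 17.38/249.48 = 6.97%.
August: labor force = 227.47 + 17.30 = 244.77; u = 17.30/244.77 = 7.07%.
Change = 7.07% − 6.97% = +0.10 pp.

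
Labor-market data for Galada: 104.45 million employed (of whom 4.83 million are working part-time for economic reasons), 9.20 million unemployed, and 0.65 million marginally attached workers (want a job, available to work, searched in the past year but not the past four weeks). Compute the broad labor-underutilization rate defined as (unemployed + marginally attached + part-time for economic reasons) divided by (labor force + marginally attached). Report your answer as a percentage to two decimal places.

Broad underutilization rate ≈ 12.84%.

Labor force = 104.45 + 9.20 = 113.65 million.
Numerator = 9.20 + 0.65 + 4.83 = 14.68 million.
Denominator = 113.65 + 0.65 = 114.30 million.
Broad rate = 14.68 / 114.30 = 12.84%.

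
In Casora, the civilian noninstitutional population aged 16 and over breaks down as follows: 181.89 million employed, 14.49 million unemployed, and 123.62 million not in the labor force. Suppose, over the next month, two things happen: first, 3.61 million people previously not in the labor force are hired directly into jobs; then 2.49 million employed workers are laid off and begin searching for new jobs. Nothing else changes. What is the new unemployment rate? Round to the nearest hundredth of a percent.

Initially, labor force = 181.89 + 14.49 = 196.38 million, so u = 14.49/196.38 = 7.38%.
After the first change, employed and labor force both rise by 3.61; unemployed unchanged → E = 185.50, U = 14.49, labor force = 199.99 million.
After the second change, employed falls and unemployed rises by 2.49; labor force unchanged → E = 183.01, U = 16.98, labor force = 199.99 million.
New unemployment rate = 16.98 / 199.99 = 8.49%.

New unemployment rate ≈ 8.49%.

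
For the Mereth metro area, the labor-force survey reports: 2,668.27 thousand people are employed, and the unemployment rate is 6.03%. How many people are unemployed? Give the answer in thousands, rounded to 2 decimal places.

Let U be the number unemployed. The labor force is E + U, and U/(E+U) = 0.0603.
So U = 0.0603 × 2,668.27 / (1 − 0.0603) = 160.8967 / 0.9397 ≈ 171.22 thousand.

About 171.22 thousand are unemployed.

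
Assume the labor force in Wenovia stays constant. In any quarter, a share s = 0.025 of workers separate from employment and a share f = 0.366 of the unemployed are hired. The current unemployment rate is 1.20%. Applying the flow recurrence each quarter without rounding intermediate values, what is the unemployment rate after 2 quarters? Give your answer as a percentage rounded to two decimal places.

Unemployment rate after two quarters ≈ 4.47%.

With a fixed labor force, u_{t+1} = u_t + s·(1−u_t) − f·u_t = u_t·(1−s−f) + s.
Here 1−s−f = 0.609 and s = 0.025.
u_1 = 0.012000 × 0.609 + 0.025 = 0.032308.
u_2 = 0.032308 × 0.609 + 0.025 = 0.044676.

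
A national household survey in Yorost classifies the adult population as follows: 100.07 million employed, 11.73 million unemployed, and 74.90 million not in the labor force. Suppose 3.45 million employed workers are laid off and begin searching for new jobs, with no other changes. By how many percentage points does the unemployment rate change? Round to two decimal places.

Initially, labor force = 100.07 + 11.73 = 111.80 million, so u = 11.73/111.80 = 10.49%.
After the change, employed falls and unemployed rises by 3.45; labor force unchanged → E = 96.62, U = 15.18, labor force = 111.80 million.
New unemployment rate = 15.18 / 111.80 = 13.58%.
Change = 13.58% − 10.49% = +3.09 percentage points.

The unemployment rate changes by +3.09 percentage points.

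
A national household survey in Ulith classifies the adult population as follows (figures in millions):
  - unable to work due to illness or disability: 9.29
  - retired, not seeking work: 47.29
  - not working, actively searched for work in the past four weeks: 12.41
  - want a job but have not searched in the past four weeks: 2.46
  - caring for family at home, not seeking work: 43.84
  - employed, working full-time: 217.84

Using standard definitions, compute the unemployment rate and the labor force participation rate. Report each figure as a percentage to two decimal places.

Employed = 217.84 million.
Unemployed = 12.41 million.
Labor force = 217.84 + 12.41 = 230.25 million.
Not in labor force = 9.29 + 47.29 + 2.46 + 43.84 = 102.88 million (those not working and not actively searching are outside the labor force — including those who want a job but have given up searching).
Civilian working-age population = 230.25 + 102.88 = 333.13 million.
Unemployment rate = 12.41 / 230.25 = 5.39%.
Labor force participation rate = 230.25 / 333.13 = 69.12%.

Unemployment rate ≈ 5.39%; labor force participation rate ≈ 69.12%.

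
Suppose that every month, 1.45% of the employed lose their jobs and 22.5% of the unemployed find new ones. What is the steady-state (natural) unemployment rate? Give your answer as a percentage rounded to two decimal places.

At steady state the flows balance: s·E = f·U, so U/(E+U) = s/(s+f).
u* = 1.45 / (1.45 + 22.5) = 1.45 / 23.95 = 6.05%.

Steady-state unemployment rate ≈ 6.05%.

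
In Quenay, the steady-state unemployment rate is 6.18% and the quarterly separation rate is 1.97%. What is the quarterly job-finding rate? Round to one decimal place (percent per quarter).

From u* = s/(s+f): f = s·(1−u)/u.
f = 1.97 × (1 − 0.0618) / 0.0618 = 1.8483 / 0.0618 ≈ 29.9% per quarter.

Job-finding rate ≈ 29.9% per quarter.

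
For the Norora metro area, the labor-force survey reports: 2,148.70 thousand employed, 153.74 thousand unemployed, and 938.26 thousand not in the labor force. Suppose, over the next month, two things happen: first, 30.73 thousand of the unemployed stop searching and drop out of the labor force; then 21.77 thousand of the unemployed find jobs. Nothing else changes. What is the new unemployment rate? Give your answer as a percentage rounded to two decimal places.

Initially, labor force = 2,148.70 + 153.74 = 2,302.44 thousand, so u = 153.74/2,302.44 = 6.68%.
After the first change, unemployed and labor force both fall by 30.73 → E = 2,148.70, U = 123.01, labor force = 2,271.71 thousand.
After the second change, unemployed falls and employed rises by 21.77; labor force unchanged → E = 2,170.47, U = 101.24, labor force = 2,271.71 thousand.
New unemployment rate = 101.24 / 2,271.71 = 4.46%.

New unemployment rate ≈ 4.46%.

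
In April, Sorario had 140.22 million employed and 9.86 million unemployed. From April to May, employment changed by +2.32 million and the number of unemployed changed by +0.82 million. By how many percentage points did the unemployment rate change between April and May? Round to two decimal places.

The unemployment rate changed by +0.40 percentage points.

April: labor force = 140.22 + 9.86 = 150.08; u = 9.86/150.08 = 6.57%.
May: labor force = 142.54 + 10.68 = 153.22; u = 10.68/153.22 = 6.97%.
Change = 6.97% − 6.57% = +0.40 pp.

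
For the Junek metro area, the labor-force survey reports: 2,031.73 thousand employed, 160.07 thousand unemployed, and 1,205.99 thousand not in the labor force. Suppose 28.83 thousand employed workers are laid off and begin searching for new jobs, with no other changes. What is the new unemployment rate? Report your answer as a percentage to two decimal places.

Initially, labor force = 2,031.73 + 160.07 = 2,191.80 thousand, so u = 160.07/2,191.80 = 7.30%.
After the change, employed falls and unemployed rises by 28.83; labor force unchanged → E = 2,002.90, U = 188.90, labor force = 2,191.80 thousand.
New unemployment rate = 188.90 / 2,191.80 = 8.62%.

New unemployment rate ≈ 8.62%.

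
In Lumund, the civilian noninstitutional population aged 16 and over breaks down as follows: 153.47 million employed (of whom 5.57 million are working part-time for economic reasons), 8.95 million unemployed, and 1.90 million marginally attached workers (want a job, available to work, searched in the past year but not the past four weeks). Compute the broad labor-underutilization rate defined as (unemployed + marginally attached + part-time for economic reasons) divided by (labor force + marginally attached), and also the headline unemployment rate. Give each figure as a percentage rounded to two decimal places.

Labor force = 153.47 + 8.95 = 162.42 million.
Numerator = 8.95 + 1.90 + 5.57 = 16.42 million.
Denominator = 162.42 + 1.90 = 164.32 million.
Broad rate = 16.42 / 164.32 = 9.99%.
Headline unemployment rate = 8.95 / 162.42 = 5.51%.

Broad underutilization rate ≈ 9.99%; headline unemployment rate ≈ 5.51%.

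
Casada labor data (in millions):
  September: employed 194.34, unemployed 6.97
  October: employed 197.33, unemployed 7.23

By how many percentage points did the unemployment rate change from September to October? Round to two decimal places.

September: labor force = 194.34 + 6.97 = 201.31; u = 6.97/201.31 = 3.46%.
October: labor force = 197.33 + 7.23 = 204.56; u = 7.23/204.56 = 3.53%.
Change = 3.53% − 3.46% = +0.07 pp.

The unemployment rate changed by +0.07 percentage points.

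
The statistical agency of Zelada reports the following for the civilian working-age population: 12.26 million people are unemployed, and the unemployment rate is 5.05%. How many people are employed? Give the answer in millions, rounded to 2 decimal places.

Labor force = U / u = 12.26 / 0.0505 ≈ 242.77 million.
Employed = labor force − unemployed = 242.77 − 12.26 = 230.51 million.

About 230.51 million are employed.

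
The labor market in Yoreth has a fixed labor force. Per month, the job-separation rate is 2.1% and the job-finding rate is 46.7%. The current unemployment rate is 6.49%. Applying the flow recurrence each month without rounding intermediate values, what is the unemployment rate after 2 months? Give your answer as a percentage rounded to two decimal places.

With a fixed labor force, u_{t+1} = u_t + s·(1−u_t) − f·u_t = u_t·(1−s−f) + s.
Here 1−s−f = 0.512 and s = 0.021.
u_1 = 0.064900 × 0.512 + 0.021 = 0.054229.
u_2 = 0.054229 × 0.512 + 0.021 = 0.048765.

Unemployment rate after two months ≈ 4.88%.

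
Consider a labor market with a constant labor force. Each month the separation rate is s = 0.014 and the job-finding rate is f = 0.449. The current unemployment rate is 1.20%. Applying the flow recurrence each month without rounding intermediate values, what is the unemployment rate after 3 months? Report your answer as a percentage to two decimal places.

With a fixed labor force, u_{t+1} = u_t + s·(1−u_t) − f·u_t = u_t·(1−s−f) + s.
Here 1−s−f = 0.537 and s = 0.014.
u_1 = 0.012000 × 0.537 + 0.014 = 0.020444.
u_2 = 0.020444 × 0.537 + 0.014 = 0.024978.
u_3 = 0.024978 × 0.537 + 0.014 = 0.027413.

Unemployment rate after three months ≈ 2.74%.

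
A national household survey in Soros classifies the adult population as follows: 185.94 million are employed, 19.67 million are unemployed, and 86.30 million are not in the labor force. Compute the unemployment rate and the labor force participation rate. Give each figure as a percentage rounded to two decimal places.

Labor force = employed + unemployed = 185.94 + 19.67 = 205.61 million.
Working-age population = 205.61 + 86.30 = 291.91 million.
Unemployment rate = 19.67 / 205.61 = 9.57%.
Labor force participation rate = 205.61 / 291.91 = 70.44%.

Unemployment rate ≈ 9.57%; labor force participation rate ≈ 70.44%.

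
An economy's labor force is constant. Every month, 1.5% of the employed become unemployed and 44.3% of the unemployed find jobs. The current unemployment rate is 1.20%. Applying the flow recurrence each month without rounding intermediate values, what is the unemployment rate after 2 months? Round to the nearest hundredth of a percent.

Unemployment rate after two months ≈ 2.67%.

With a fixed labor force, u_{t+1} = u_t + s·(1−u_t) − f·u_t = u_t·(1−s−f) + s.
Here 1−s−f = 0.542 and s = 0.015.
u_1 = 0.012000 × 0.542 + 0.015 = 0.021504.
u_2 = 0.021504 × 0.542 + 0.015 = 0.026655.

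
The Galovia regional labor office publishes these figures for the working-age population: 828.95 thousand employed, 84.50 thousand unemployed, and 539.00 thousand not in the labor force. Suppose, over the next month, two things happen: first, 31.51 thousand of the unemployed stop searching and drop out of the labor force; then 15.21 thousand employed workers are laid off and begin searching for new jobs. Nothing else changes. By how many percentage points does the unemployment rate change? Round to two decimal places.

The unemployment rate changes by −1.52 percentage points.

Initially, labor force = 828.95 + 84.50 = 913.45 thousand, so u = 84.50/913.45 = 9.25%.
After the first change, unemployed and labor force both fall by 31.51 → E = 828.95, U = 52.99, labor force = 881.94 thousand.
After the second change, employed falls and unemployed rises by 15.21; labor force unchanged → E = 813.74, U = 68.20, labor force = 881.94 thousand.
New unemployment rate = 68.20 / 881.94 = 7.73%.
Change = 7.73% − 9.25% = −1.52 percentage points.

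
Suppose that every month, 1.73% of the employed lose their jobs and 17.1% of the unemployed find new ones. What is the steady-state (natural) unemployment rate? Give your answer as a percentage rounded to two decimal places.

Steady-state unemployment rate ≈ 9.19%.

At steady state the flows balance: s·E = f·U, so U/(E+U) = s/(s+f).
u* = 1.73 / (1.73 + 17.1) = 1.73 / 18.83 = 9.19%.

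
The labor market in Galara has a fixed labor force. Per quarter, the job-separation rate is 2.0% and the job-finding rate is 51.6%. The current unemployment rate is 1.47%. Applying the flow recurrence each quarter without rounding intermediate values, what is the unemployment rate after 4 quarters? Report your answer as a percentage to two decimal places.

Unemployment rate after four quarters ≈ 3.63%.

With a fixed labor force, u_{t+1} = u_t + s·(1−u_t) − f·u_t = u_t·(1−s−f) + s.
Here 1−s−f = 0.464 and s = 0.020.
u_1 = 0.014700 × 0.464 + 0.020 = 0.026821.
u_2 = 0.026821 × 0.464 + 0.020 = 0.032445.
u_3 = 0.032445 × 0.464 + 0.020 = 0.035054.
u_4 = 0.035054 × 0.464 + 0.020 = 0.036265.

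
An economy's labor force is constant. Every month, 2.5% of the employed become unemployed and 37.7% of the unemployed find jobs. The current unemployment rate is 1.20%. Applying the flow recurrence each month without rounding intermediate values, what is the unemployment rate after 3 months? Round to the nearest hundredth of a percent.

With a fixed labor force, u_{t+1} = u_t + s·(1−u_t) − f·u_t = u_t·(1−s−f) + s.
Here 1−s−f = 0.598 and s = 0.025.
u_1 = 0.012000 × 0.598 + 0.025 = 0.032176.
u_2 = 0.032176 × 0.598 + 0.025 = 0.044241.
u_3 = 0.044241 × 0.598 + 0.025 = 0.051456.

Unemployment rate after three months ≈ 5.15%.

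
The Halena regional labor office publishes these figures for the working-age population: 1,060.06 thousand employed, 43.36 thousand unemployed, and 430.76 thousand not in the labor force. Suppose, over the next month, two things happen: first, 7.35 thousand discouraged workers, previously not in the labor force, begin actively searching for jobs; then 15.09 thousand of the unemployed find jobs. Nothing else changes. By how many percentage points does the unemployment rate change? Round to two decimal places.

Initially, labor force = 1,060.06 + 43.36 = 1,103.42 thousand, so u = 43.36/1,103.42 = 3.93%.
After the first change, unemployed and labor force both rise by 7.35 → E = 1,060.06, U = 50.71, labor force = 1,110.77 thousand.
After the second change, unemployed falls and employed rises by 15.09; labor force unchanged → E = 1,075.15, U = 35.62, labor force = 1,110.77 thousand.
New unemployment rate = 35.62 / 1,110.77 = 3.21%.
Change = 3.21% − 3.93% = −0.72 percentage points.

The unemployment rate changes by −0.72 percentage points.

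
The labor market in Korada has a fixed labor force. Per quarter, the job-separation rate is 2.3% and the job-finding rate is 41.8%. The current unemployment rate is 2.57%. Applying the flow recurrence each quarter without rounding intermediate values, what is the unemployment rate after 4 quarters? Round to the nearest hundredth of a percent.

With a fixed labor force, u_{t+1} = u_t + s·(1−u_t) − f·u_t = u_t·(1−s−f) + s.
Here 1−s−f = 0.559 and s = 0.023.
u_1 = 0.025700 × 0.559 + 0.023 = 0.037366.
u_2 = 0.037366 × 0.559 + 0.023 = 0.043888.
u_3 = 0.043888 × 0.559 + 0.023 = 0.047533.
u_4 = 0.047533 × 0.559 + 0.023 = 0.049571.

Unemployment rate after four quarters ≈ 4.96%.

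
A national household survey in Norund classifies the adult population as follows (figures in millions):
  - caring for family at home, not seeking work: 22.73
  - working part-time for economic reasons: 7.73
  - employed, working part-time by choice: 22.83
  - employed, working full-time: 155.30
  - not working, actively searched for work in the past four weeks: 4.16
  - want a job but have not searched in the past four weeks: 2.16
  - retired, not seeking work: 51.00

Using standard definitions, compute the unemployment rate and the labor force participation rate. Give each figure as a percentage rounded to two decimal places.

Unemployment rate ≈ 2.19%; labor force participation rate ≈ 71.46%.

Employed = 7.73 + 22.83 + 155.30 = 185.86 million (anyone who worked, including part-time for economic reasons, counts as employed).
Unemployed = 4.16 million.
Labor force = 185.86 + 4.16 = 190.02 million.
Not in labor force = 22.73 + 2.16 + 51.00 = 75.89 million (those not working and not actively searching are outside the labor force — including those who want a job but have given up searching).
Civilian working-age population = 190.02 + 75.89 = 265.91 million.
Unemployment rate = 4.16 / 190.02 = 2.19%.
Labor force participation rate = 190.02 / 265.91 = 71.46%.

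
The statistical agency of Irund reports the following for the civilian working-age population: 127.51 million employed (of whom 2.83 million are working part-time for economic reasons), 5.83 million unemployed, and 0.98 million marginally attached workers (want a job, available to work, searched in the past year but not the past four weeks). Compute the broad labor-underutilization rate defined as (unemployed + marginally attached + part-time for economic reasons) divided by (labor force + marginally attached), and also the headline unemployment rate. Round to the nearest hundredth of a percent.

Labor force = 127.51 + 5.83 = 133.34 million.
Numerator = 5.83 + 0.98 + 2.83 = 9.64 million.
Denominator = 133.34 + 0.98 = 134.32 million.
Broad rate = 9.64 / 134.32 = 7.18%.
Headline unemployment rate = 5.83 / 133.34 = 4.37%.

Broad underutilization rate ≈ 7.18%; headline unemployment rate ≈ 4.37%.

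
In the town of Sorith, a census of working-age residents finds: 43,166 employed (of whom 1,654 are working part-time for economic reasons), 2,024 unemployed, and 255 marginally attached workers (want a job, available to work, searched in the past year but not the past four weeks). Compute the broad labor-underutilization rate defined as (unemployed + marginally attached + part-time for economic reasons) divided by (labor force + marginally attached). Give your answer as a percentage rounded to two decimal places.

Broad underutilization rate ≈ 8.65%.

Labor force = 43,166 + 2,024 = 45,190.
Numerator = 2,024 + 255 + 1,654 = 3,933.
Denominator = 45,190 + 255 = 45,445.
Broad rate = 3,933 / 45,445 = 8.65%.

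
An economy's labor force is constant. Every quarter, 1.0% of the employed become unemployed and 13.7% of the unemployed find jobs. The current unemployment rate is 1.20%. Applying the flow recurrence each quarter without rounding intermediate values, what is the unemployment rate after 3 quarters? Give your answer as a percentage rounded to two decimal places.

With a fixed labor force, u_{t+1} = u_t + s·(1−u_t) − f·u_t = u_t·(1−s−f) + s.
Here 1−s−f = 0.853 and s = 0.010.
u_1 = 0.012000 × 0.853 + 0.010 = 0.020236.
u_2 = 0.020236 × 0.853 + 0.010 = 0.027261.
u_3 = 0.027261 × 0.853 + 0.010 = 0.033254.

Unemployment rate after three quarters ≈ 3.33%.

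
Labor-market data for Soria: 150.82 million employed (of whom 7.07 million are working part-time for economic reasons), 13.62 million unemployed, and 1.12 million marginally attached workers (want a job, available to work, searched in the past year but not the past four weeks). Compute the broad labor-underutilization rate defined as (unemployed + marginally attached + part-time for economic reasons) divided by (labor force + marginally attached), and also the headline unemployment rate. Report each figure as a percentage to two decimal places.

Broad underutilization rate ≈ 13.17%; headline unemployment rate ≈ 8.28%.

Labor force = 150.82 + 13.62 = 164.44 million.
Numerator = 13.62 + 1.12 + 7.07 = 21.81 million.
Denominator = 164.44 + 1.12 = 165.56 million.
Broad rate = 21.81 / 165.56 = 13.17%.
Headline unemployment rate = 13.62 / 164.44 = 8.28%.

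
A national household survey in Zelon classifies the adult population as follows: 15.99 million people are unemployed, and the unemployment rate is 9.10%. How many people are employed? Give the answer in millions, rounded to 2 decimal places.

Labor force = U / u = 15.99 / 0.0910 ≈ 175.71 million.
Employed = labor force − unemployed = 175.71 − 15.99 = 159.72 million.

About 159.72 million are employed.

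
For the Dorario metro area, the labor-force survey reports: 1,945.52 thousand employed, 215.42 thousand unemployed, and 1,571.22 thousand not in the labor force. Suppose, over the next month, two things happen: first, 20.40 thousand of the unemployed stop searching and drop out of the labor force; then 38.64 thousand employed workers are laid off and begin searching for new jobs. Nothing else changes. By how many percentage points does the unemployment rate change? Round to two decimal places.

Initially, labor force = 1,945.52 + 215.42 = 2,160.94 thousand, so u = 215.42/2,160.94 = 9.97%.
After the first change, unemployed and labor force both fall by 20.40 → E = 1,945.52, U = 195.02, labor force = 2,140.54 thousand.
After the second change, employed falls and unemployed rises by 38.64; labor force unchanged → E = 1,906.88, U = 233.66, labor force = 2,140.54 thousand.
New unemployment rate = 233.66 / 2,140.54 = 10.92%.
Change = 10.92% − 9.97% = +0.95 percentage points.

The unemployment rate changes by +0.95 percentage points.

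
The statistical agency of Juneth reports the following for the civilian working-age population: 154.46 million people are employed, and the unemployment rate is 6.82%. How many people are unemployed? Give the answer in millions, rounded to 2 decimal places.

Let U be the number unemployed. The labor force is E + U, and U/(E+U) = 0.0682.
So U = 0.0682 × 154.46 / (1 − 0.0682) = 10.5342 / 0.9318 ≈ 11.31 million.

About 11.31 million are unemployed.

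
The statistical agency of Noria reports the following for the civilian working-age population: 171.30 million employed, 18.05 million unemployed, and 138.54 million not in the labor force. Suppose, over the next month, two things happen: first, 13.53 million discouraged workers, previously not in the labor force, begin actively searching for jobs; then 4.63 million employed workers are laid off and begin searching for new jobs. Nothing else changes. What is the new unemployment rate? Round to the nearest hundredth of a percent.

New unemployment rate ≈ 17.85%.

Initially, labor force = 171.30 + 18.05 = 189.35 million, so u = 18.05/189.35 = 9.53%.
After the first change, unemployed and labor force both rise by 13.53 → E = 171.30, U = 31.58, labor force = 202.88 million.
After the second change, employed falls and unemployed rises by 4.63; labor force unchanged → E = 166.67, U = 36.21, labor force = 202.88 million.
New unemployment rate = 36.21 / 202.88 = 17.85%.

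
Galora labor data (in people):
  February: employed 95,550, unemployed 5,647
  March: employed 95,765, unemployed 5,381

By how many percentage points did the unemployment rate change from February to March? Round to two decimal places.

February: labor force = 95,550 + 5,647 = 101,197; u = 5,647/101,197 = 5.58%.
March: labor force = 95,765 + 5,381 = 101,146; u = 5,381/101,146 = 5.32%.
Change = 5.32% − 5.58% = −0.26 pp.

The unemployment rate changed by −0.26 percentage points.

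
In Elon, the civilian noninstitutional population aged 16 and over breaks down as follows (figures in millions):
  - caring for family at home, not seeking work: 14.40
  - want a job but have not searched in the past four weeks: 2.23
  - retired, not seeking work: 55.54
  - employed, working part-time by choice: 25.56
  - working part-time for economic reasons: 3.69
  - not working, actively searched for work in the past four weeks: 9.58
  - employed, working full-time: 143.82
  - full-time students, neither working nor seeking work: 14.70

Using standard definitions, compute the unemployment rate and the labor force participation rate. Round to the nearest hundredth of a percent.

Employed = 25.56 + 3.69 + 143.82 = 173.07 million (anyone who worked, including part-time for economic reasons, counts as employed).
Unemployed = 9.58 million.
Labor force = 173.07 + 9.58 = 182.65 million.
Not in labor force = 14.40 + 2.23 + 55.54 + 14.70 = 86.87 million (those not working and not actively searching are outside the labor force — including those who want a job but have given up searching).
Civilian working-age population = 182.65 + 86.87 = 269.52 million.
Unemployment rate = 9.58 / 182.65 = 5.25%.
Labor force participation rate = 182.65 / 269.52 = 67.77%.

Unemployment rate ≈ 5.25%; labor force participation rate ≈ 67.77%.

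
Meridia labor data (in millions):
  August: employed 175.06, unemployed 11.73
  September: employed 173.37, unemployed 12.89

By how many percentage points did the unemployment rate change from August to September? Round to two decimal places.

August: labor force = 175.06 + 11.73 = 186.79; u = 11.73/186.79 = 6.28%.
September: labor force = 173.37 + 12.89 = 186.26; u = 12.89/186.26 = 6.92%.
Change = 6.92% − 6.28% = +0.64 pp.

The unemployment rate changed by +0.64 percentage points.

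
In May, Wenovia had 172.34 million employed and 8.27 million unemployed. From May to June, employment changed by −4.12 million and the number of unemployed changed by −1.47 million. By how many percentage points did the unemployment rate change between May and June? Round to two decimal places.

The unemployment rate changed by −0.69 percentage points.

May: labor force = 172.34 + 8.27 = 180.61; u = 8.27/180.61 = 4.58%.
June: labor force = 168.22 + 6.80 = 175.02; u = 6.80/175.02 = 3.89%.
Change = 3.89% − 4.58% = −0.69 pp.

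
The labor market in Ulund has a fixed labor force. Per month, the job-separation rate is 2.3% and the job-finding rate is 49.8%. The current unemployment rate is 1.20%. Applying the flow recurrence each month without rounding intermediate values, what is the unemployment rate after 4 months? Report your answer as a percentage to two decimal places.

Unemployment rate after four months ≈ 4.25%.

With a fixed labor force, u_{t+1} = u_t + s·(1−u_t) − f·u_t = u_t·(1−s−f) + s.
Here 1−s−f = 0.479 and s = 0.023.
u_1 = 0.012000 × 0.479 + 0.023 = 0.028748.
u_2 = 0.028748 × 0.479 + 0.023 = 0.036770.
u_3 = 0.036770 × 0.479 + 0.023 = 0.040613.
u_4 = 0.040613 × 0.479 + 0.023 = 0.042454.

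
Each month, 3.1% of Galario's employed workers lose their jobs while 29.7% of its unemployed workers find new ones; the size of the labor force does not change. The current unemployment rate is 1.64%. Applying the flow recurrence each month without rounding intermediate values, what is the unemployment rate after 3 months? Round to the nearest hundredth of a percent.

With a fixed labor force, u_{t+1} = u_t + s·(1−u_t) − f·u_t = u_t·(1−s−f) + s.
Here 1−s−f = 0.672 and s = 0.031.
u_1 = 0.016400 × 0.672 + 0.031 = 0.042021.
u_2 = 0.042021 × 0.672 + 0.031 = 0.059238.
u_3 = 0.059238 × 0.672 + 0.031 = 0.070808.

Unemployment rate after three months ≈ 7.08%.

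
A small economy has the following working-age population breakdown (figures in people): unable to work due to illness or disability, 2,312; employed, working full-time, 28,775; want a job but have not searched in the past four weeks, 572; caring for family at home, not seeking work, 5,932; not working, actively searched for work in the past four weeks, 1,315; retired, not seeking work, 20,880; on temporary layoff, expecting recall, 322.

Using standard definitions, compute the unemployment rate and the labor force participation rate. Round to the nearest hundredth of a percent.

Unemployment rate ≈ 5.38%; labor force participation rate ≈ 50.60%.

Employed = 28,775.
Unemployed = 1,315 + 322 = 1,637 (jobless and actively searching, or on temporary layoff).
Labor force = 28,775 + 1,637 = 30,412.
Not in labor force = 2,312 + 572 + 5,932 + 20,880 = 29,696 (those not working and not actively searching are outside the labor force — including those who want a job but have given up searching).
Civilian working-age population = 30,412 + 29,696 = 60,108.
Unemployment rate = 1,637 / 30,412 = 5.38%.
Labor force participation rate = 30,412 / 60,108 = 50.60%.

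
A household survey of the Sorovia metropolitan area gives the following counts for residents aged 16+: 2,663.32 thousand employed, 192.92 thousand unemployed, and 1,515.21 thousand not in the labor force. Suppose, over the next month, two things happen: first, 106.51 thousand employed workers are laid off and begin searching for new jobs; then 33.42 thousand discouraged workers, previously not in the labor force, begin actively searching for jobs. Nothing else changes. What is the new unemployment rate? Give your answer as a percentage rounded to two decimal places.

Initially, labor force = 2,663.32 + 192.92 = 2,856.24 thousand, so u = 192.92/2,856.24 = 6.75%.
After the first change, employed falls and unemployed rises by 106.51; labor force unchanged → E = 2,556.81, U = 299.43, labor force = 2,856.24 thousand.
After the second change, unemployed and labor force both rise by 33.42 → E = 2,556.81, U = 332.85, labor force = 2,889.66 thousand.
New unemployment rate = 332.85 / 2,889.66 = 11.52%.

New unemployment rate ≈ 11.52%.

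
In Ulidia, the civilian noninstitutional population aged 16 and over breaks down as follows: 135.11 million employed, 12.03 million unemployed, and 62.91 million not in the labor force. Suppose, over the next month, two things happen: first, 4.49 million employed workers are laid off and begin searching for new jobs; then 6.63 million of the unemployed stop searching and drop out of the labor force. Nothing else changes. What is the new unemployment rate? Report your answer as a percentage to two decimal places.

New unemployment rate ≈ 7.04%.

Initially, labor force = 135.11 + 12.03 = 147.14 million, so u = 12.03/147.14 = 8.18%.
After the first change, employed falls and unemployed rises by 4.49; labor force unchanged → E = 130.62, U = 16.52, labor force = 147.14 million.
After the second change, unemployed and labor force both fall by 6.63 → E = 130.62, U = 9.89, labor force = 140.51 million.
New unemployment rate = 9.89 / 140.51 = 7.04%.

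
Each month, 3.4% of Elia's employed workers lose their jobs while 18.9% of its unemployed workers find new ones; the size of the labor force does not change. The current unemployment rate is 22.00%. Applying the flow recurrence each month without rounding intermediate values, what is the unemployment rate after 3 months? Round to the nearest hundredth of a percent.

With a fixed labor force, u_{t+1} = u_t + s·(1−u_t) − f·u_t = u_t·(1−s−f) + s.
Here 1−s−f = 0.777 and s = 0.034.
u_1 = 0.220000 × 0.777 + 0.034 = 0.204940.
u_2 = 0.204940 × 0.777 + 0.034 = 0.193238.
u_3 = 0.193238 × 0.777 + 0.034 = 0.184146.

Unemployment rate after three months ≈ 18.41%.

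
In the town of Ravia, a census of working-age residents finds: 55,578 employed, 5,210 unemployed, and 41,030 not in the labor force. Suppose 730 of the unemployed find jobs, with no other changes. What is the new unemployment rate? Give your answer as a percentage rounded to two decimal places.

New unemployment rate ≈ 7.37%.

Initially, labor force = 55,578 + 5,210 = 60,788, so u = 5,210/60,788 = 8.57%.
After the change, unemployed falls and employed rises by 730; labor force unchanged → E = 56,308, U = 4,480, labor force = 60,788.
New unemployment rate = 4,480 / 60,788 = 7.37%.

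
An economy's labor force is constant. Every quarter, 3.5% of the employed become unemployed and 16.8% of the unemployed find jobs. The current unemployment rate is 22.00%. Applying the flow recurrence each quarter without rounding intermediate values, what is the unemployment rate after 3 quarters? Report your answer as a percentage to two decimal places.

Unemployment rate after three quarters ≈ 19.65%.

With a fixed labor force, u_{t+1} = u_t + s·(1−u_t) − f·u_t = u_t·(1−s−f) + s.
Here 1−s−f = 0.797 and s = 0.035.
u_1 = 0.220000 × 0.797 + 0.035 = 0.210340.
u_2 = 0.210340 × 0.797 + 0.035 = 0.202641.
u_3 = 0.202641 × 0.797 + 0.035 = 0.196505.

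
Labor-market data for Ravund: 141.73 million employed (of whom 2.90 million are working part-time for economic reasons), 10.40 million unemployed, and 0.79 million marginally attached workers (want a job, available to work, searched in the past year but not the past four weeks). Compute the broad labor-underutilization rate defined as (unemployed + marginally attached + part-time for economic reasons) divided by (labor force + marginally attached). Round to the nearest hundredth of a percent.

Broad underutilization rate ≈ 9.21%.

Labor force = 141.73 + 10.40 = 152.13 million.
Numerator = 10.40 + 0.79 + 2.90 = 14.09 million.
Denominator = 152.13 + 0.79 = 152.92 million.
Broad rate = 14.09 / 152.92 = 9.21%.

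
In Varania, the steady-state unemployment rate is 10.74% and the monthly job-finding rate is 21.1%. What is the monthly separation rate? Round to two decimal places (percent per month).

Separation rate ≈ 2.54% per month.

From u* = s/(s+f): s = u·f/(1−u).
s = 0.1074 × 21.1 / (1 − 0.1074) = 2.2661 / 0.8926 ≈ 2.54% per month.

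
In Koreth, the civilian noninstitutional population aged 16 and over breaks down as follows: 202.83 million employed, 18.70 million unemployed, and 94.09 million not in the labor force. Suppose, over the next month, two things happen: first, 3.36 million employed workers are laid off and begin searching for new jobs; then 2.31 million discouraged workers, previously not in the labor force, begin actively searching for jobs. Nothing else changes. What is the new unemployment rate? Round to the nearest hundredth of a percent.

Initially, labor force = 202.83 + 18.70 = 221.53 million, so u = 18.70/221.53 = 8.44%.
After the first change, employed falls and unemployed rises by 3.36; labor force unchanged → E = 199.47, U = 22.06, labor force = 221.53 million.
After the second change, unemployed and labor force both rise by 2.31 → E = 199.47, U = 24.37, labor force = 223.84 million.
New unemployment rate = 24.37 / 223.84 = 10.89%.

New unemployment rate ≈ 10.89%.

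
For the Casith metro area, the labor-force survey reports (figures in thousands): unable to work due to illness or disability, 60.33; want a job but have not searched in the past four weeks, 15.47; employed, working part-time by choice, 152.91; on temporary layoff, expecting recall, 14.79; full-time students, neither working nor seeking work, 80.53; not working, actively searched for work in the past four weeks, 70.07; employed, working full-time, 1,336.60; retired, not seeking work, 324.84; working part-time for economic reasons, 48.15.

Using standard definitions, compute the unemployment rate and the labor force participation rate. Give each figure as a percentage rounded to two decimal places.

Employed = 152.91 + 1,336.60 + 48.15 = 1,537.66 thousand (anyone who worked, including part-time for economic reasons, counts as employed).
Unemployed = 14.79 + 70.07 = 84.86 thousand (jobless and actively searching, or on temporary layoff).
Labor force = 1,537.66 + 84.86 = 1,622.52 thousand.
Not in labor force = 60.33 + 15.47 + 80.53 + 324.84 = 481.17 thousand (those not working and not actively searching are outside the labor force — including those who want a job but have given up searching).
Civilian working-age population = 1,622.52 + 481.17 = 2,103.69 thousand.
Unemployment rate = 84.86 / 1,622.52 = 5.23%.
Labor force participation rate = 1,622.52 / 2,103.69 = 77.13%.

Unemployment rate ≈ 5.23%; labor force participation rate ≈ 77.13%.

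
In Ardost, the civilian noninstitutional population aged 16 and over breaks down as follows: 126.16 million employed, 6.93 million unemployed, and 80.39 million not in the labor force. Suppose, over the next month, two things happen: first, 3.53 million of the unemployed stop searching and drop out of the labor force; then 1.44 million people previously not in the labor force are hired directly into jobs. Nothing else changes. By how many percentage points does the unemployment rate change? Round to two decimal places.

Initially, labor force = 126.16 + 6.93 = 133.09 million, so u = 6.93/133.09 = 5.21%.
After the first change, unemployed and labor force both fall by 3.53 → E = 126.16, U = 3.40, labor force = 129.56 million.
After the second change, employed and labor force both rise by 1.44; unemployed unchanged → E = 127.60, U = 3.40, labor force = 131.00 million.
New unemployment rate = 3.40 / 131.00 = 2.60%.
Change = 2.60% − 5.21% = −2.61 percentage points.

The unemployment rate changes by −2.61 percentage points.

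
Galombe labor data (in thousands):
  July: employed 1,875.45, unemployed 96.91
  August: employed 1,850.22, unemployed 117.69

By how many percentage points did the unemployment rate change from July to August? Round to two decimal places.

July: labor force = 1,875.45 + 96.91 = 1,972.36; u = 96.91/1,972.36 = 4.91%.
August: labor force = 1,850.22 + 117.69 = 1,967.91; u = 117.69/1,967.91 = 5.98%.
Change = 5.98% − 4.91% = +1.07 pp.

The unemployment rate changed by +1.07 percentage points.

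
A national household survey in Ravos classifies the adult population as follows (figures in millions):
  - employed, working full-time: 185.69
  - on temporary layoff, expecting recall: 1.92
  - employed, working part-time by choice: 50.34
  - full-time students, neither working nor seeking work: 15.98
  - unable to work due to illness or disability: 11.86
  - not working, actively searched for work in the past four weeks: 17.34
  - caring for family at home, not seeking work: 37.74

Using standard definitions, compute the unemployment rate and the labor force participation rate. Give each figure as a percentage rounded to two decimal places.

Unemployment rate ≈ 7.54%; labor force participation rate ≈ 79.56%.

Employed = 185.69 + 50.34 = 236.03 million.
Unemployed = 1.92 + 17.34 = 19.26 million (jobless and actively searching, or on temporary layoff).
Labor force = 236.03 + 19.26 = 255.29 million.
Not in labor force = 15.98 + 11.86 + 37.74 = 65.58 million (those not working and not actively searching are outside the labor force).
Civilian working-age population = 255.29 + 65.58 = 320.87 million.
Unemployment rate = 19.26 / 255.29 = 7.54%.
Labor force participation rate = 255.29 / 320.87 = 79.56%.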